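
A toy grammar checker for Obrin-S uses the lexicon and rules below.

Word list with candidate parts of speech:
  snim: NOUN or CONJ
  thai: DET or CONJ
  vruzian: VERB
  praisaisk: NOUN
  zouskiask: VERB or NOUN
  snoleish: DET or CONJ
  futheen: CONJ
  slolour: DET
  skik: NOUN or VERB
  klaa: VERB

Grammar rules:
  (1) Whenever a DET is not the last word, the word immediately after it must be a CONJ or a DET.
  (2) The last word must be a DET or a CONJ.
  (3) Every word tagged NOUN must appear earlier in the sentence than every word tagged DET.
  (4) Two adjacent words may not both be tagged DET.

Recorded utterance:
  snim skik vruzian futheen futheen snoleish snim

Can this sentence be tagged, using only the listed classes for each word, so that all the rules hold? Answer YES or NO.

Candidates per position — 1:snim {NOUN,CONJ}; 2:skik {NOUN,VERB}; 3:vruzian {VERB}; 4:futheen {CONJ}; 5:futheen {CONJ}; 6:snoleish {DET,CONJ}; 7:snim {NOUN,CONJ}.
One satisfying assignment: NOUN NOUN VERB CONJ CONJ CONJ CONJ.
Check: rule 1 holds; rule 2 holds; rule 3 holds; rule 4 holds.

YES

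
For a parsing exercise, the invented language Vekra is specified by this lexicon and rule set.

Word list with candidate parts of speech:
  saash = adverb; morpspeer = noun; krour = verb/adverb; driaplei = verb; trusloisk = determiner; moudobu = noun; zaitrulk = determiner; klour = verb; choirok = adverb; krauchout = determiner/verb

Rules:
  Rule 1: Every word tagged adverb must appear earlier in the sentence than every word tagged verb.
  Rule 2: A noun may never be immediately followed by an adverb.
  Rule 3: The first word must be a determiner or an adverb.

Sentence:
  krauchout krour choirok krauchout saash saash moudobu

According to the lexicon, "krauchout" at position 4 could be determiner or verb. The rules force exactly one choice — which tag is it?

Candidates per position — 1:krauchout {determiner,verb}; 2:krour {verb,adverb}; 3:choirok {adverb}; 4:krauchout {determiner,verb}; 5:saash {adverb}; 6:saash {adverb}; 7:moudobu {noun}.
Word 1 cannot be verb — rule 1 would then fail for every completion. It is determiner.
Word 2 cannot be verb — rule 1 would then fail for every completion. It is adverb.
Word 4 cannot be verb — rule 1 would then fail for every completion. It is determiner.
The unique satisfying tagging is: determiner adverb adverb determiner adverb adverb noun.
Verifying each rule — rule 1 satisfied; rule 2 satisfied; rule 3 satisfied.

determiner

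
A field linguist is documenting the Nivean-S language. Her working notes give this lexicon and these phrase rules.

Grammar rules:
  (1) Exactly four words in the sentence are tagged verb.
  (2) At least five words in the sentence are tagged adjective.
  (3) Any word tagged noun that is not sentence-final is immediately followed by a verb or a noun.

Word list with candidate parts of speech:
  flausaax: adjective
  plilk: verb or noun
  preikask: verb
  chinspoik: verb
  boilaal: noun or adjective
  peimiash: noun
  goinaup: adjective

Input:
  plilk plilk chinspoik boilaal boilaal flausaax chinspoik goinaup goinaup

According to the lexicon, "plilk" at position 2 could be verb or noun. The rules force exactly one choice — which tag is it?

Candidates per position — 1:plilk {verb,noun}; 2:plilk {verb,noun}; 3:chinspoik {verb}; 4:boilaal {noun,adjective}; 5:boilaal {noun,adjective}; 6:flausaax {adjective}; 7:chinspoik {verb}; 8:goinaup {adjective}; 9:goinaup {adjective}.
At position 1, choosing noun makes rule 1 impossible to satisfy; hence verb.
At position 2, choosing noun makes rule 1 impossible to satisfy; hence verb.
At position 4, choosing noun makes rule 2 impossible to satisfy; hence adjective.
At position 5, choosing noun makes rule 2 impossible to satisfy; hence adjective.
That leaves exactly one tagging: verb verb verb adjective adjective adjective verb adjective adjective.
Verifying each rule — rule 1 ✓; rule 2 ✓; rule 3 ✓.

verb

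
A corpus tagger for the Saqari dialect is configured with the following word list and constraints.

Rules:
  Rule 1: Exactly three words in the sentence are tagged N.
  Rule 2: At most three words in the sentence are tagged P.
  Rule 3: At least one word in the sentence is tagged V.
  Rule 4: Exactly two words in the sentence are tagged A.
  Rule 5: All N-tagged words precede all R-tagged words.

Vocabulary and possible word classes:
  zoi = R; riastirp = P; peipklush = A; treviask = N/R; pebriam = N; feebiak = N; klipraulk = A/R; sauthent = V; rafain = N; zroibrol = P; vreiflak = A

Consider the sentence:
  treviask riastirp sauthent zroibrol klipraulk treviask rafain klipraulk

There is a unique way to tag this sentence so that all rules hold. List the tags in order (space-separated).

N P V P A N N A

Candidates per position — 1:treviask {N,R}; 2:riastirp {P}; 3:sauthent {V}; 4:zroibrol {P}; 5:klipraulk {A,R}; 6:treviask {N,R}; 7:rafain {N}; 8:klipraulk {A,R}.
Position 1: R is ruled out by rule 1; that leaves N.
Position 5: R is ruled out by rule 4; that leaves A.
Position 6: R is ruled out by rule 1; that leaves N.
Position 8: R is ruled out by rule 4; that leaves A.
So the tagging must be: N P V P A N N A.
Check: rule 1 ok; rule 2 ok; rule 3 ok; rule 4 ok; rule 5 ok.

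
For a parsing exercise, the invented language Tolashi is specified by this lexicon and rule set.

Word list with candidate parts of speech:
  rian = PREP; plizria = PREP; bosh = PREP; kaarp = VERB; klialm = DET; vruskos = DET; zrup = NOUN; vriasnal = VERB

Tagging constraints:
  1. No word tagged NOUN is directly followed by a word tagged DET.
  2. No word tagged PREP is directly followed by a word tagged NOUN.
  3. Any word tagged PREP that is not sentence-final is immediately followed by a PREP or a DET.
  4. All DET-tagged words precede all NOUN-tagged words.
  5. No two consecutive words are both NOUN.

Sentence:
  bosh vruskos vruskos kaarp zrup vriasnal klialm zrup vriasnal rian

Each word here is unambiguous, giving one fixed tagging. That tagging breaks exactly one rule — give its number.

Fixed tagging: PREP DET DET VERB NOUN VERB DET NOUN VERB PREP.
Checking each rule: R1 pass, R2 pass, R3 pass, R4 fail, R5 pass.
Only rule 4 fails.

4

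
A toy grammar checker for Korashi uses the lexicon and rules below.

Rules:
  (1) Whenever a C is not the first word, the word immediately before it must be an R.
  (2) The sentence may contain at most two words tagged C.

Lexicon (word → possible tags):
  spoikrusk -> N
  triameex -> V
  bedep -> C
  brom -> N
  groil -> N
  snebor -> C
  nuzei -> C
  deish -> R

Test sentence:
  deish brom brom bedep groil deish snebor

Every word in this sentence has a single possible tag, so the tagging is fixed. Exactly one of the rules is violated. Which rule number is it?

1

Fixed tagging: R N N C N R C.
Checking each rule: R1 fail, R2 pass.
Only rule 1 fails.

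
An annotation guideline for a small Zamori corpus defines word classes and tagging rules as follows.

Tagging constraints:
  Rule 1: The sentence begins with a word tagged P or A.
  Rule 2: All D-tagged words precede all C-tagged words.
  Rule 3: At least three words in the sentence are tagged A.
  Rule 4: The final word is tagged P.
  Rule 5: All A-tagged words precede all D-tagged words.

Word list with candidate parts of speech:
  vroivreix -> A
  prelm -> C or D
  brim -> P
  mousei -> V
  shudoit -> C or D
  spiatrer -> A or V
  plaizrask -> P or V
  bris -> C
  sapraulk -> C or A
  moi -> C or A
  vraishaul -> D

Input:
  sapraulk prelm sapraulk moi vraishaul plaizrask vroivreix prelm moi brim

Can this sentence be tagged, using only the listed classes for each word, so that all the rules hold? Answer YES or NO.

NO

Candidates per position — 1:sapraulk {C,A}; 2:prelm {C,D}; 3:sapraulk {C,A}; 4:moi {C,A}; 5:vraishaul {D}; 6:plaizrask {P,V}; 7:vroivreix {A}; 8:prelm {C,D}; 9:moi {C,A}; 10:brim {P}.
Rule 5 cannot be satisfied by any choice of tags from the lexicon.
So there is no consistent tagging.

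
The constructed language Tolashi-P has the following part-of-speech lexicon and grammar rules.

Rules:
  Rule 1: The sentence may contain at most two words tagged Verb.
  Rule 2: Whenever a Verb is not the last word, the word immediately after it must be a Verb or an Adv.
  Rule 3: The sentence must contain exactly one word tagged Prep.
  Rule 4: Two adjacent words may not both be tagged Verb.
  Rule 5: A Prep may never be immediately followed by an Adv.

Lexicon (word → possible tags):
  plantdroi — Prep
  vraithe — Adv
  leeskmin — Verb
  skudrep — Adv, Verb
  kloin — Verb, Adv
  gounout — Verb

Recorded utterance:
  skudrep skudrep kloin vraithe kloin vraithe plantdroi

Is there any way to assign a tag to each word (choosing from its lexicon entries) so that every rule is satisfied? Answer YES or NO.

YES

Candidates per position — 1:skudrep {Adv,Verb}; 2:skudrep {Adv,Verb}; 3:kloin {Verb,Adv}; 4:vraithe {Adv}; 5:kloin {Verb,Adv}; 6:vraithe {Adv}; 7:plantdroi {Prep}.
One satisfying assignment: Adv Adv Adv Adv Verb Adv Prep.
Rule-by-rule: rule 1 ok; rule 2 ok; rule 3 ok; rule 4 ok; rule 5 ok.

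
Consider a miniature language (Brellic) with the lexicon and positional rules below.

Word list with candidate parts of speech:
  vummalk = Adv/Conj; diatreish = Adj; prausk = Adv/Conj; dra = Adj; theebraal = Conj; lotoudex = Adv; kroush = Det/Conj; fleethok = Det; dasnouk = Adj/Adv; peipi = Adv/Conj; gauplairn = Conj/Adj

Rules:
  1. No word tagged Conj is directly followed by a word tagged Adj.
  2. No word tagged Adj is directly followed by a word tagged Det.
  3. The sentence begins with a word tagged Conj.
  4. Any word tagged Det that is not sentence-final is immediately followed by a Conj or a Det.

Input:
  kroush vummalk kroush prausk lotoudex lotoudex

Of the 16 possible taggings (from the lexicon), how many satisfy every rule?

6

Candidates per position — 1:kroush {Det,Conj}; 2:vummalk {Adv,Conj}; 3:kroush {Det,Conj}; 4:prausk {Adv,Conj}; 5:lotoudex {Adv}; 6:lotoudex {Adv}.
There are 16 candidate sequences in total.
Checking each against the rules leaves 6 sequences.
Count = 6.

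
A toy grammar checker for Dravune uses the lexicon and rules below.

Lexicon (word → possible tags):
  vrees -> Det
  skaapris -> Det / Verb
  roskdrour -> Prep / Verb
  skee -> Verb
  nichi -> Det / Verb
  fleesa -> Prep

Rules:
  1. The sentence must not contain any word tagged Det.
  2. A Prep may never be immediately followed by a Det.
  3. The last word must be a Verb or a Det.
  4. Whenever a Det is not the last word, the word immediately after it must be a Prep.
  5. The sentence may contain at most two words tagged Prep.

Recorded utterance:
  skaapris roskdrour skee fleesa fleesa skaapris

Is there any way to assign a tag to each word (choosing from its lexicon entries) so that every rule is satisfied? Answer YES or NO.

Candidates per position — 1:skaapris {Det,Verb}; 2:roskdrour {Prep,Verb}; 3:skee {Verb}; 4:fleesa {Prep}; 5:fleesa {Prep}; 6:skaapris {Det,Verb}.
One satisfying assignment: Verb Verb Verb Prep Prep Verb.
Check: rule 1 holds; rule 2 holds; rule 3 holds; rule 4 holds; rule 5 holds.

YES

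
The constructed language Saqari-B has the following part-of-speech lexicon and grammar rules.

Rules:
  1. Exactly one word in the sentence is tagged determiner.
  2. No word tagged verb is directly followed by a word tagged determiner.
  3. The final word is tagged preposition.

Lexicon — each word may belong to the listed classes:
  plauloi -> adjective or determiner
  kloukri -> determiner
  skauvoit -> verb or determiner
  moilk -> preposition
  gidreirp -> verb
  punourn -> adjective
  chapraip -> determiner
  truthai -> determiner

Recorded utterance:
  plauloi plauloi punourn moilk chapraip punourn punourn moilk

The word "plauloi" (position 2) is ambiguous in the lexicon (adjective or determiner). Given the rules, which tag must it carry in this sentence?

adjective

Candidates per position — 1:plauloi {adjective,determiner}; 2:plauloi {adjective,determiner}; 3:punourn {adjective}; 4:moilk {preposition}; 5:chapraip {determiner}; 6:punourn {adjective}; 7:punourn {adjective}; 8:moilk {preposition}.
Position 1: tagging it determiner would leave rule 1 unsatisfiable, so it must be adjective.
Position 2: tagging it determiner would leave rule 1 unsatisfiable, so it must be adjective.
The only consistent sequence is: adjective adjective adjective preposition determiner adjective adjective preposition.
Checking: rule 1 ok; rule 2 ok; rule 3 ok.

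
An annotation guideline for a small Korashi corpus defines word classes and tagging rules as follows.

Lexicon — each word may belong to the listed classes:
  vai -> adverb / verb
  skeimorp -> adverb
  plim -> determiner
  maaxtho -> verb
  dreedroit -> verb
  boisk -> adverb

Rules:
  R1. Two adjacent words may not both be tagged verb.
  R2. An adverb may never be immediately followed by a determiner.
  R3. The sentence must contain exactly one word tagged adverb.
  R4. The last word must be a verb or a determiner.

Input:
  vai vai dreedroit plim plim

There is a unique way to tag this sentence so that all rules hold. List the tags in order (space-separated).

Candidates per position — 1:vai {adverb,verb}; 2:vai {adverb,verb}; 3:dreedroit {verb}; 4:plim {determiner}; 5:plim {determiner}.
Word 2 cannot be verb — rule 1 would then fail for every completion. It is adverb.
Word 1 cannot be adverb — rule 3 would then fail for every completion. It is verb.
So the tagging must be: verb adverb verb determiner determiner.
Check: rule 1 ✓; rule 2 ✓; rule 3 ✓; rule 4 ✓.

verb adverb verb determiner determiner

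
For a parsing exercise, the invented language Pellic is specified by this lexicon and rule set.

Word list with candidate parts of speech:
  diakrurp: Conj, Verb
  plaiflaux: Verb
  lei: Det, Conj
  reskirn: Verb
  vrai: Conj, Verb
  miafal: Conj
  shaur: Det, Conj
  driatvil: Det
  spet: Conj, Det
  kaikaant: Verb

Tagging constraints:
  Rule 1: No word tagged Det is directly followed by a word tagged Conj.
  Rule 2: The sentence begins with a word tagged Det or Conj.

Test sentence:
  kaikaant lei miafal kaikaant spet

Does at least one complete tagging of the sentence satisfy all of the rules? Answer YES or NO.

NO

Candidates per position — 1:kaikaant {Verb}; 2:lei {Det,Conj}; 3:miafal {Conj}; 4:kaikaant {Verb}; 5:spet {Conj,Det}.
Rule 2 cannot be satisfied by any choice of tags from the lexicon.
So there is no consistent tagging.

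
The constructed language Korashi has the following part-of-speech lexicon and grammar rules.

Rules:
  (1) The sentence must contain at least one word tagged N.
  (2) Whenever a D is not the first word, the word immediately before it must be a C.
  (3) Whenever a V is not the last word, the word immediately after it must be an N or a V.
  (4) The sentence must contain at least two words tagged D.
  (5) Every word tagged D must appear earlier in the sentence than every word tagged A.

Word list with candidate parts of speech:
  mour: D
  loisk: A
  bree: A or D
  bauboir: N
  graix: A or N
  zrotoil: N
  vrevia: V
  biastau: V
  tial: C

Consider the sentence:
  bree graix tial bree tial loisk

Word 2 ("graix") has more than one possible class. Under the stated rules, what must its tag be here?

Candidates per position — 1:bree {A,D}; 2:graix {A,N}; 3:tial {C}; 4:bree {A,D}; 5:tial {C}; 6:loisk {A}.
If word 1 were A, no tagging could satisfy rule 4; so word 1 is D.
If word 2 were A, no tagging could satisfy rule 1; so word 2 is N.
If word 4 were A, no tagging could satisfy rule 4; so word 4 is D.
The only consistent sequence is: D N C D C A.
Rule-by-rule: rule 1 ✓; rule 2 ✓; rule 3 ✓; rule 4 ✓; rule 5 ✓.

N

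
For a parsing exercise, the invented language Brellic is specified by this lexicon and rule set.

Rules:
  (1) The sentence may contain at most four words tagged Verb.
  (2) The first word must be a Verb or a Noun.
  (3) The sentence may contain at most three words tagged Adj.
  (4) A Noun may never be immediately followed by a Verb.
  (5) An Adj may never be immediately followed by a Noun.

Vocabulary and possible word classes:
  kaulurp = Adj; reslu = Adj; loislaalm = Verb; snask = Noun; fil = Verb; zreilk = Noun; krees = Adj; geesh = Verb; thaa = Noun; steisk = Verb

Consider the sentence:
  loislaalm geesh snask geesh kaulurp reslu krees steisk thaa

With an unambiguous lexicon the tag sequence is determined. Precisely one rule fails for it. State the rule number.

Fixed tagging: Verb Verb Noun Verb Adj Adj Adj Verb Noun.
Applying the rules: R1 holds, R2 holds, R3 holds, R4 violated, R5 holds.
Only rule 4 fails.

4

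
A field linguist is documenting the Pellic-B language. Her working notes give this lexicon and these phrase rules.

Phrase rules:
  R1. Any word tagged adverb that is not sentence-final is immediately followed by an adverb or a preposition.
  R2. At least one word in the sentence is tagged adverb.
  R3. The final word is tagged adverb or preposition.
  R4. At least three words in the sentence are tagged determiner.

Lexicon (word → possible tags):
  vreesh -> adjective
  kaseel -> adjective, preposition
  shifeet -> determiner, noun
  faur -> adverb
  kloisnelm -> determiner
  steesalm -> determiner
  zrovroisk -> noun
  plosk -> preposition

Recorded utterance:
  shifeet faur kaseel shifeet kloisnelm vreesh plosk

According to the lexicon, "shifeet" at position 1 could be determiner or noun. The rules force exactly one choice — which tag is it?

Candidates per position — 1:shifeet {determiner,noun}; 2:faur {adverb}; 3:kaseel {adjective,preposition}; 4:shifeet {determiner,noun}; 5:kloisnelm {determiner}; 6:vreesh {adjective}; 7:plosk {preposition}.
Position 1: tagging it noun would leave rule 4 unsatisfiable, so it must be determiner.
Position 3: tagging it adjective would leave rule 1 unsatisfiable, so it must be preposition.
Position 4: tagging it noun would leave rule 4 unsatisfiable, so it must be determiner.
That leaves exactly one tagging: determiner adverb preposition determiner determiner adjective preposition.
Rule-by-rule: rule 1 ok; rule 2 ok; rule 3 ok; rule 4 ok.

determiner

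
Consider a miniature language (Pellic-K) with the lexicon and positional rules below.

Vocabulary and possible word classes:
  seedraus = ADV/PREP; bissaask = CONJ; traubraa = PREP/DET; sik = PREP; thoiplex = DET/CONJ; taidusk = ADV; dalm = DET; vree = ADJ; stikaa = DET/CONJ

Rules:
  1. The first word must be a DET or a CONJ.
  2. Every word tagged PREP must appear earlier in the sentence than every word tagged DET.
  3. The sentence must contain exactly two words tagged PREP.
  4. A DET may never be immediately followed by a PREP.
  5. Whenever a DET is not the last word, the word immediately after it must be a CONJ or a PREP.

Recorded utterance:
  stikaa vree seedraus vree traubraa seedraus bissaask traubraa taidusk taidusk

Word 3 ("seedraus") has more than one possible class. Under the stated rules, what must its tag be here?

ADV

Candidates per position — 1:stikaa {DET,CONJ}; 2:vree {ADJ}; 3:seedraus {ADV,PREP}; 4:vree {ADJ}; 5:traubraa {PREP,DET}; 6:seedraus {ADV,PREP}; 7:bissaask {CONJ}; 8:traubraa {PREP,DET}; 9:taidusk {ADV}; 10:taidusk {ADV}.
If word 1 were DET, no tagging could satisfy rule 5; so word 1 is CONJ.
If word 8 were DET, no tagging could satisfy rule 5; so word 8 is PREP.
If word 5 were DET, no tagging could satisfy rule 2; so word 5 is PREP.
If word 6 were PREP, no tagging could satisfy rule 3; so word 6 is ADV.
If word 3 were PREP, no tagging could satisfy rule 3; so word 3 is ADV.
So the tagging must be: CONJ ADJ ADV ADJ PREP ADV CONJ PREP ADV ADV.
Checking: rule 1 holds; rule 2 holds; rule 3 holds; rule 4 holds; rule 5 holds.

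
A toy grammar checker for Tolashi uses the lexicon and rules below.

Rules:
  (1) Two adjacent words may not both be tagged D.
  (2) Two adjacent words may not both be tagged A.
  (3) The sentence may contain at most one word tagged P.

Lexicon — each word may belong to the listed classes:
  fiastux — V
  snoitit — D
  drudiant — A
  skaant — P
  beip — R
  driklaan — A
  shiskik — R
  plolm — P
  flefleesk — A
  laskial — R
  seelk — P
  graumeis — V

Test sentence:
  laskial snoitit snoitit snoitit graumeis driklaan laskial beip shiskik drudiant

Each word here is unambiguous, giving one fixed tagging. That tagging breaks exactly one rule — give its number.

Fixed tagging: R D D D V A R R R A.
Rule check: R1 ✗, R2 ✓, R3 ✓.
Only rule 1 fails.

1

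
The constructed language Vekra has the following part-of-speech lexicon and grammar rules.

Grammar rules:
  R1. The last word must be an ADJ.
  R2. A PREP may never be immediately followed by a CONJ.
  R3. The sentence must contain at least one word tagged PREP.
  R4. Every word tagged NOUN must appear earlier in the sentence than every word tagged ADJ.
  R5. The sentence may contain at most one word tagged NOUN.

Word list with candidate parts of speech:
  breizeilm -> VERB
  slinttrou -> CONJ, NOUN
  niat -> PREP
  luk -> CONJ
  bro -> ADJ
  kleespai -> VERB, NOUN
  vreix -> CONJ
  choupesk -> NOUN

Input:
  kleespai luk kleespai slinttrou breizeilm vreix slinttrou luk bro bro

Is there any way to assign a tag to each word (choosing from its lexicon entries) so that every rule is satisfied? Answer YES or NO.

NO

Candidates per position — 1:kleespai {VERB,NOUN}; 2:luk {CONJ}; 3:kleespai {VERB,NOUN}; 4:slinttrou {CONJ,NOUN}; 5:breizeilm {VERB}; 6:vreix {CONJ}; 7:slinttrou {CONJ,NOUN}; 8:luk {CONJ}; 9:bro {ADJ}; 10:bro {ADJ}.
Rule 3 cannot be satisfied by any choice of tags from the lexicon.
So there is no consistent tagging.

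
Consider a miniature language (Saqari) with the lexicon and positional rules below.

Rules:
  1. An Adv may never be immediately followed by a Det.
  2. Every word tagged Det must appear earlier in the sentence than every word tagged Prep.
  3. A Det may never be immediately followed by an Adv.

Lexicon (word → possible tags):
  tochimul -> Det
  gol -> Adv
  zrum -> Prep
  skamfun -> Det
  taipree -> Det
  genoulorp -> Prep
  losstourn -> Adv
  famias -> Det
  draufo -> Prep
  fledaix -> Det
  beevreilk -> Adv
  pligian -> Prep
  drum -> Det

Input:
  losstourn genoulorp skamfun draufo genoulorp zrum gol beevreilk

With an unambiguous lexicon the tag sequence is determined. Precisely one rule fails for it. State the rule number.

Fixed tagging: Adv Prep Det Prep Prep Prep Adv Adv.
Applying the rules: R1 holds, R2 violated, R3 holds.
Only rule 2 fails.

2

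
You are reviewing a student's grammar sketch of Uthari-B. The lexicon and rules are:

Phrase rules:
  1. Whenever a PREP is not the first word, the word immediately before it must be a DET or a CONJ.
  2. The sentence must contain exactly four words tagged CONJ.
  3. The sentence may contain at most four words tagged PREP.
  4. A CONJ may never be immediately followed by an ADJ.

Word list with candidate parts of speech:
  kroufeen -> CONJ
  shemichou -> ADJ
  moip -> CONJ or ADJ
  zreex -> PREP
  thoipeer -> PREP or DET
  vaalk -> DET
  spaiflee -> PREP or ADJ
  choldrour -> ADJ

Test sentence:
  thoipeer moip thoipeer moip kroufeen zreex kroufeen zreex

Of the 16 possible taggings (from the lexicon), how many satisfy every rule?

Candidates per position — 1:thoipeer {PREP,DET}; 2:moip {CONJ,ADJ}; 3:thoipeer {PREP,DET}; 4:moip {CONJ,ADJ}; 5:kroufeen {CONJ}; 6:zreex {PREP}; 7:kroufeen {CONJ}; 8:zreex {PREP}.
There are 16 candidate sequences in total.
The sequences that satisfy every rule: PREP CONJ PREP CONJ CONJ PREP CONJ PREP; PREP CONJ DET CONJ CONJ PREP CONJ PREP; DET CONJ PREP CONJ CONJ PREP CONJ PREP; DET CONJ DET CONJ CONJ PREP CONJ PREP.
Count = 4.

4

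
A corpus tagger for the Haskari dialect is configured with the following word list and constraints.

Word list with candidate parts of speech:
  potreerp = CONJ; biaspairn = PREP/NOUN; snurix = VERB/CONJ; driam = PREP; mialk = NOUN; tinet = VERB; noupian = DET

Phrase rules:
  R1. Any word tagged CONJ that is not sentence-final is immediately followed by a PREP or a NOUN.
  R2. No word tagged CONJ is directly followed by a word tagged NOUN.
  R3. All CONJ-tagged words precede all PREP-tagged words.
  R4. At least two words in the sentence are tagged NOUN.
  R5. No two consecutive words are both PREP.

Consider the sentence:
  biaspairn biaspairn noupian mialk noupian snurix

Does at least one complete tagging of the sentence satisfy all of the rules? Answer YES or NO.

Candidates per position — 1:biaspairn {PREP,NOUN}; 2:biaspairn {PREP,NOUN}; 3:noupian {DET}; 4:mialk {NOUN}; 5:noupian {DET}; 6:snurix {VERB,CONJ}.
One satisfying assignment: NOUN NOUN DET NOUN DET VERB.
Rule-by-rule: rule 1 satisfied; rule 2 satisfied; rule 3 satisfied; rule 4 satisfied; rule 5 satisfied.

YES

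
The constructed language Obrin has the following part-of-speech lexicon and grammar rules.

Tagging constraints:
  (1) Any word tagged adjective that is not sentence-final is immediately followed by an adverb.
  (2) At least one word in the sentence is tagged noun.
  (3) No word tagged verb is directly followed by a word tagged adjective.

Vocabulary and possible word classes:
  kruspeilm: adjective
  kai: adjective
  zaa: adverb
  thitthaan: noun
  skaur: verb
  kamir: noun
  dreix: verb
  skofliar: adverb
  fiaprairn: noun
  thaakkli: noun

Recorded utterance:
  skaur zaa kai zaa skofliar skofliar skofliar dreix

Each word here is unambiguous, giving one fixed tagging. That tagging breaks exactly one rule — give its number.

Fixed tagging: verb adverb adjective adverb adverb adverb adverb verb.
Checking each rule: R1 pass, R2 fail, R3 pass.
Only rule 2 fails.

2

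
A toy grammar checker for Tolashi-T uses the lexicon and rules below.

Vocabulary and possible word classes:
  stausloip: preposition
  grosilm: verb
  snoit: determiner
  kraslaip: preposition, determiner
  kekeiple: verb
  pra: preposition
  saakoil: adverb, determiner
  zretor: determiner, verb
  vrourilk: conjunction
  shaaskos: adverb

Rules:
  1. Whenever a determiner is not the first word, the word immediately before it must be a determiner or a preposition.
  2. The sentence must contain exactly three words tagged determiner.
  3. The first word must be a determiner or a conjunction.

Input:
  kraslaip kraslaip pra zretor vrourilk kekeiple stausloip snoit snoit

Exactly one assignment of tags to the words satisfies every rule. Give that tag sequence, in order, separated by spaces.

Candidates per position — 1:kraslaip {preposition,determiner}; 2:kraslaip {preposition,determiner}; 3:pra {preposition}; 4:zretor {determiner,verb}; 5:vrourilk {conjunction}; 6:kekeiple {verb}; 7:stausloip {preposition}; 8:snoit {determiner}; 9:snoit {determiner}.
Position 1: preposition is ruled out by rule 3; that leaves determiner.
Position 2: determiner is ruled out by rule 2; that leaves preposition.
Position 4: determiner is ruled out by rule 2; that leaves verb.
The unique satisfying tagging is: determiner preposition preposition verb conjunction verb preposition determiner determiner.
Rule-by-rule: rule 1 ✓; rule 2 ✓; rule 3 ✓.

determiner preposition preposition verb conjunction verb preposition determiner determiner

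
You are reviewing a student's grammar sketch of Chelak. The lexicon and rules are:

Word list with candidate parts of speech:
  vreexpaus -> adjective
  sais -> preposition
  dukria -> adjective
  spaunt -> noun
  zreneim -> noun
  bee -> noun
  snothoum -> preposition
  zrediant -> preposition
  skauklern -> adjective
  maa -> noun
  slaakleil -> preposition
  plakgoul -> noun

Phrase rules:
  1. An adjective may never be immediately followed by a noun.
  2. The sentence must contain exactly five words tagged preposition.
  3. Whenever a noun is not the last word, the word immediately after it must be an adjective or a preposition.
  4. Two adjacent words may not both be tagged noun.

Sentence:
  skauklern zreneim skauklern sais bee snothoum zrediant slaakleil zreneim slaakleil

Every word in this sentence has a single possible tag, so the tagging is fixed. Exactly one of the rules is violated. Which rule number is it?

1

Fixed tagging: adjective noun adjective preposition noun preposition preposition preposition noun preposition.
Rule check: R1 violated, R2 holds, R3 holds, R4 holds.
Only rule 1 fails.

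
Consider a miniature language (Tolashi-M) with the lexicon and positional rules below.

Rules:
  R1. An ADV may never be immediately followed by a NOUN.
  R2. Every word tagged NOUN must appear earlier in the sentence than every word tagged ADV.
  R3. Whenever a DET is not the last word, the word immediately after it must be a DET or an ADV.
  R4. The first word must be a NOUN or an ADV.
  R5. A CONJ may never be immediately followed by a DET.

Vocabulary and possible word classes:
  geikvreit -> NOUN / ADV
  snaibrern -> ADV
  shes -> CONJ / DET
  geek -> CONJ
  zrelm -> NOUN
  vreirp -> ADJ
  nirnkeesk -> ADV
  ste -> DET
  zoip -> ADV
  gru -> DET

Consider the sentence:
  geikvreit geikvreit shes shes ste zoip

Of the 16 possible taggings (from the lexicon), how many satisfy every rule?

Candidates per position — 1:geikvreit {NOUN,ADV}; 2:geikvreit {NOUN,ADV}; 3:shes {CONJ,DET}; 4:shes {CONJ,DET}; 5:ste {DET}; 6:zoip {ADV}.
There are 16 candidate sequences in total.
The sequences that satisfy every rule: NOUN NOUN DET DET DET ADV; NOUN ADV DET DET DET ADV; ADV ADV DET DET DET ADV.
Count = 3.

3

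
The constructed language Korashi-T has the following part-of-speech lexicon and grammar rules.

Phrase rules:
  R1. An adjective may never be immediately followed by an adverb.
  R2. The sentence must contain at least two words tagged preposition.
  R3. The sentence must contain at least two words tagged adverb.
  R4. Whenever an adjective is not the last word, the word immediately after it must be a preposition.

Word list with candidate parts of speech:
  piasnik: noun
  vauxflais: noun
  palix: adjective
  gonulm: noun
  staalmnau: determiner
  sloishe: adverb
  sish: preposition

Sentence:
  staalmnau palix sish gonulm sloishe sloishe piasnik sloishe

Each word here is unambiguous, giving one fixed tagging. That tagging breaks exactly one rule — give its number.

Fixed tagging: determiner adjective preposition noun adverb adverb noun adverb.
Applying the rules: R1 ✓, R2 ✗, R3 ✓, R4 ✓.
Only rule 2 fails.

2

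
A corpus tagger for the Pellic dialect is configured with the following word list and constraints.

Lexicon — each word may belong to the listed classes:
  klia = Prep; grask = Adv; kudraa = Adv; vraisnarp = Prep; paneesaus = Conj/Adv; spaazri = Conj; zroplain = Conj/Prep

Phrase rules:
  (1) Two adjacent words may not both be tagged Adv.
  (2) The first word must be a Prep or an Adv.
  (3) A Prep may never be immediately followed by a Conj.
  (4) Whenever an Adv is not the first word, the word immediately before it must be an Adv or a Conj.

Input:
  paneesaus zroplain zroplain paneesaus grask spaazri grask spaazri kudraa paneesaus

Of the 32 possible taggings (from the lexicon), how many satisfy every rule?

Candidates per position — 1:paneesaus {Conj,Adv}; 2:zroplain {Conj,Prep}; 3:zroplain {Conj,Prep}; 4:paneesaus {Conj,Adv}; 5:grask {Adv}; 6:spaazri {Conj}; 7:grask {Adv}; 8:spaazri {Conj}; 9:kudraa {Adv}; 10:paneesaus {Conj,Adv}.
There are 32 candidate sequences in total.
The sequences that satisfy every rule: Adv Conj Conj Conj Adv Conj Adv Conj Adv Conj.
Count = 1.

1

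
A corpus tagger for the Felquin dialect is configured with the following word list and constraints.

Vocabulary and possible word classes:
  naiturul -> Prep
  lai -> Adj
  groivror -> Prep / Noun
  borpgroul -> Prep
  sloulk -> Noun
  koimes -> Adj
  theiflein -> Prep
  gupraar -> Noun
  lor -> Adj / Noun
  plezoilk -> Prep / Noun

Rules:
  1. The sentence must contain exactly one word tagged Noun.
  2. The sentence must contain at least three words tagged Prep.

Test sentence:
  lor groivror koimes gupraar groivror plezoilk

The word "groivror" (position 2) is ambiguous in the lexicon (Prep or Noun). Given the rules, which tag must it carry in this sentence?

Candidates per position — 1:lor {Adj,Noun}; 2:groivror {Prep,Noun}; 3:koimes {Adj}; 4:gupraar {Noun}; 5:groivror {Prep,Noun}; 6:plezoilk {Prep,Noun}.
Position 1: Noun is ruled out by rule 1; that leaves Adj.
Position 2: Noun is ruled out by rule 1; that leaves Prep.
Position 5: Noun is ruled out by rule 1; that leaves Prep.
Position 6: Noun is ruled out by rule 1; that leaves Prep.
The unique satisfying tagging is: Adj Prep Adj Noun Prep Prep.
Checking: rule 1 ok; rule 2 ok.

Prep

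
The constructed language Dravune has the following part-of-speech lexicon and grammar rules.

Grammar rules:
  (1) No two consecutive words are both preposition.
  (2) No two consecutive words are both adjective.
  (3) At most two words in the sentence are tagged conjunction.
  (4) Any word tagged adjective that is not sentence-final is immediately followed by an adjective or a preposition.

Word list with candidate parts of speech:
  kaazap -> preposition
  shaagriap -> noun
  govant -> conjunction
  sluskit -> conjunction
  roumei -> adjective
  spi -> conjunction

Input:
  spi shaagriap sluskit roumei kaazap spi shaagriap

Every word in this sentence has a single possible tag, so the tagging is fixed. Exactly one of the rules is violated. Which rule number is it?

Fixed tagging: conjunction noun conjunction adjective preposition conjunction noun.
Checking each rule: R1 ✓, R2 ✓, R3 ✗, R4 ✓.
Only rule 3 fails.

3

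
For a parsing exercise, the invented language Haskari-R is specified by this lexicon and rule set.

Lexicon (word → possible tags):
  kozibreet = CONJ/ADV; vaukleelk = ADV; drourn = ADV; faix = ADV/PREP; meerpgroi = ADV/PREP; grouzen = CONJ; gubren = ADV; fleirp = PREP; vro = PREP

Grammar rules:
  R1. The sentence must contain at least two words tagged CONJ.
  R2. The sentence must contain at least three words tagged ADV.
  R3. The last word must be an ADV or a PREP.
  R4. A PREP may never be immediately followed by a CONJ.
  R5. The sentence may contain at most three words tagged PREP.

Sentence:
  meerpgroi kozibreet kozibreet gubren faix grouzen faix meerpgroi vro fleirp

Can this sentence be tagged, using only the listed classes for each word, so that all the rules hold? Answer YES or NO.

YES

Candidates per position — 1:meerpgroi {ADV,PREP}; 2:kozibreet {CONJ,ADV}; 3:kozibreet {CONJ,ADV}; 4:gubren {ADV}; 5:faix {ADV,PREP}; 6:grouzen {CONJ}; 7:faix {ADV,PREP}; 8:meerpgroi {ADV,PREP}; 9:vro {PREP}; 10:fleirp {PREP}.
One satisfying assignment: ADV ADV CONJ ADV ADV CONJ ADV ADV PREP PREP.
Verifying each rule — rule 1 ok; rule 2 ok; rule 3 ok; rule 4 ok; rule 5 ok.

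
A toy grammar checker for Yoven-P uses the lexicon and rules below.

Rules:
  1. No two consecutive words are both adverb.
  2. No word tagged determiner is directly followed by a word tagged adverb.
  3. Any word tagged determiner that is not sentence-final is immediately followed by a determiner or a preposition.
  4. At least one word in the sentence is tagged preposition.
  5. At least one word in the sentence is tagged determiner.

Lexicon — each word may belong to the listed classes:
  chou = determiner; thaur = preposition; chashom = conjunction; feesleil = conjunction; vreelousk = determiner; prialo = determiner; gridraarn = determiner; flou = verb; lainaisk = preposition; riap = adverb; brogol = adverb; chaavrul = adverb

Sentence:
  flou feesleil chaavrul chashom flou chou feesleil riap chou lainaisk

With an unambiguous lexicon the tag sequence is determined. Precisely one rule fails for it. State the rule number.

Fixed tagging: verb conjunction adverb conjunction verb determiner conjunction adverb determiner preposition.
Applying the rules: R1 holds, R2 holds, R3 violated, R4 holds, R5 holds.
Only rule 3 fails.

3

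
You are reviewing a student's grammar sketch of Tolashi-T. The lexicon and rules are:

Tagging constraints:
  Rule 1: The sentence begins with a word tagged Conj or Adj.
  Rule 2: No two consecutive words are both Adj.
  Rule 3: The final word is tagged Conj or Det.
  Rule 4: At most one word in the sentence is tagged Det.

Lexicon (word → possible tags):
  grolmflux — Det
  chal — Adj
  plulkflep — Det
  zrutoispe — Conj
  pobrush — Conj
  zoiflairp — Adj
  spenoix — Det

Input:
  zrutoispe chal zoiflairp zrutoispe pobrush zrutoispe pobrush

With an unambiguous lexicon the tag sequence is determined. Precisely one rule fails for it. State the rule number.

Fixed tagging: Conj Adj Adj Conj Conj Conj Conj.
Applying the rules: R1 pass, R2 fail, R3 pass, R4 pass.
Only rule 2 fails.

2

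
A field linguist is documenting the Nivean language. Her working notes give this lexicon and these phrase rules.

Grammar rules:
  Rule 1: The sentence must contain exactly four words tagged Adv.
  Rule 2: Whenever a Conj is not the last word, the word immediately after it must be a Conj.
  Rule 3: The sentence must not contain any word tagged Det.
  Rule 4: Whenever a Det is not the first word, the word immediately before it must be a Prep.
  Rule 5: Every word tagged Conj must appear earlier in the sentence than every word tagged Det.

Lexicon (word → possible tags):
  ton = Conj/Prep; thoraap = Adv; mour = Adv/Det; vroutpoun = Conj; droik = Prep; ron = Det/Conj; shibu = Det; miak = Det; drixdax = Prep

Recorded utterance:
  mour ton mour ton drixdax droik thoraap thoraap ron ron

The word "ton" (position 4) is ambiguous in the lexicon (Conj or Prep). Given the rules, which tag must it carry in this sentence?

Prep

Candidates per position — 1:mour {Adv,Det}; 2:ton {Conj,Prep}; 3:mour {Adv,Det}; 4:ton {Conj,Prep}; 5:drixdax {Prep}; 6:droik {Prep}; 7:thoraap {Adv}; 8:thoraap {Adv}; 9:ron {Det,Conj}; 10:ron {Det,Conj}.
At position 1, choosing Det makes rule 1 impossible to satisfy; hence Adv.
At position 2, choosing Conj makes rule 2 impossible to satisfy; hence Prep.
At position 3, choosing Det makes rule 1 impossible to satisfy; hence Adv.
At position 4, choosing Conj makes rule 2 impossible to satisfy; hence Prep.
At position 9, choosing Det makes rule 3 impossible to satisfy; hence Conj.
At position 10, choosing Det makes rule 2 impossible to satisfy; hence Conj.
So the tagging must be: Adv Prep Adv Prep Prep Prep Adv Adv Conj Conj.
Checking: rule 1 ✓; rule 2 ✓; rule 3 ✓; rule 4 ✓; rule 5 ✓.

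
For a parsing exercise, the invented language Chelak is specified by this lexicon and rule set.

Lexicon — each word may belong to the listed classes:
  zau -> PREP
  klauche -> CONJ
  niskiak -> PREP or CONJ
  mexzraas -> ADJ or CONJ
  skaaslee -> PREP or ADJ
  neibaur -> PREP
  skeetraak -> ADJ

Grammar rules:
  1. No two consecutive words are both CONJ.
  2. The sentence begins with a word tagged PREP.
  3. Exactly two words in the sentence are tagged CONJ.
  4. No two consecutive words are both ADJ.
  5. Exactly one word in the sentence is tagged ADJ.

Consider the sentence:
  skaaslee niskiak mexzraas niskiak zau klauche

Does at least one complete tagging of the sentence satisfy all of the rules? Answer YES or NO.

YES

Candidates per position — 1:skaaslee {PREP,ADJ}; 2:niskiak {PREP,CONJ}; 3:mexzraas {ADJ,CONJ}; 4:niskiak {PREP,CONJ}; 5:zau {PREP}; 6:klauche {CONJ}.
One satisfying assignment: PREP CONJ ADJ PREP PREP CONJ.
Checking: rule 1 ✓; rule 2 ✓; rule 3 ✓; rule 4 ✓; rule 5 ✓.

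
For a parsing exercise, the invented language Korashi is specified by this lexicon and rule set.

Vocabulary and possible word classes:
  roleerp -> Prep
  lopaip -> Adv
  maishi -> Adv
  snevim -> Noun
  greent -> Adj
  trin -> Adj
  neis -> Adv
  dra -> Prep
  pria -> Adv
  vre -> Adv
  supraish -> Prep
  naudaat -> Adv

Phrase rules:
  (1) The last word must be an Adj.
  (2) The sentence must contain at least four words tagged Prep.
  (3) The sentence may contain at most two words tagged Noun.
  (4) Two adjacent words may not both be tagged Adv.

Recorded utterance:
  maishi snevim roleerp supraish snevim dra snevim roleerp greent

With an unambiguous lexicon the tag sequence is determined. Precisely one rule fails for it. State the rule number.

Fixed tagging: Adv Noun Prep Prep Noun Prep Noun Prep Adj.
Checking each rule: R1 ✓, R2 ✓, R3 ✗, R4 ✓.
Only rule 3 fails.

3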